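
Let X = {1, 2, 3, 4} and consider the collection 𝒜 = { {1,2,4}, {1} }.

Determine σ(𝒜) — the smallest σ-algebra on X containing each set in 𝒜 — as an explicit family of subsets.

Seed the family with 𝒜 together with ∅ and X: { {}, {1}, {1,2,4}, X }.
Iteration 1 (2 new):
  {3}  = ᶜ of {1,2,4}
  {2,3,4}  = ᶜ of {1}
  — 6 sets.
Iteration 2 adds 1:
  {1,3}  = {3} ∪ {1}
  — 7 sets.
Iteration 3. New:
  {2,4}  = ᶜ of {1,3}
  — 8 sets.
Iteration 4: closed — nothing new.

Therefore σ(𝒜) = { {}, {1}, {3}, {1,3}, {2,4}, {1,2,4}, {2,3,4}, X } (|σ(𝒜)| = 8).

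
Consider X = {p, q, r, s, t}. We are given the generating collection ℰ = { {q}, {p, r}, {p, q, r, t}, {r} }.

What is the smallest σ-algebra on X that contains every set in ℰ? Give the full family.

Begin from { {}, {q}, {r}, {p, r}, {p, q, r, t}, X } (that is, ℰ plus ∅ and X).
Pass 1. New:
  {s}  = X∖{p, q, r, t}
  {q, r}  = {r} ∪ {q}
  {p, q, r}  = {p, r} ∪ {q}
  {q, s, t}  = X∖{p, r}
  {p, q, s, t}  = X∖{r}
  {p, r, s, t}  = X∖{q}
  (now 12)
Pass 2. New:
  {q, s}  = {q} ∪ {s}
  {r, s}  = {r} ∪ {s}
  {s, t}  = X∖{p, q, r}
  {p, r, s}  = {p, r} ∪ {s}
  {p, s, t}  = X∖{q, r}
  {q, r, s}  = {q, r} ∪ {s}
  {p, q, r, s}  = {p, q, r} ∪ {s}
  {q, r, s, t}  = {r} ∪ {q, s, t}
  (now 20)
Pass 3 adds 7:
  {p}  = X∖{q, r, s, t}
  {t}  = X∖{p, q, r, s}
  {p, t}  = X∖{q, r, s}
  {q, t}  = X∖{p, r, s}
  {p, q, t}  = X∖{r, s}
  {p, r, t}  = X∖{q, s}
  {r, s, t}  = {r, s} ∪ {s, t}
  (now 27)
Pass 4: 5 new —
  {p, q}  = X∖{r, s, t}
  {p, s}  = {s} ∪ {p}
  {r, t}  = {t} ∪ {r}
  {p, q, s}  = {q, s} ∪ {p}
  {q, r, t}  = {q, t} ∪ {r}
  (now 32)
Pass 5: stable.

|σ(ℰ)| = 32.  σ(ℰ) = { {}, {p}, {q}, {r}, {s}, {t}, {p, q}, {p, r}, {p, s}, {p, t}, {q, r}, {q, s}, {q, t}, {r, s}, {r, t}, {s, t}, {p, q, r}, {p, q, s}, {p, q, t}, {p, r, s}, {p, r, t}, {p, s, t}, {q, r, s}, {q, r, t}, {q, s, t}, {r, s, t}, {p, q, r, s}, {p, q, r, t}, {p, q, s, t}, {p, r, s, t}, {q, r, s, t}, X }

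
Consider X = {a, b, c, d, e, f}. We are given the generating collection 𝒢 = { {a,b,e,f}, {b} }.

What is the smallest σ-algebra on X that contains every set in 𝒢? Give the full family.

Answer: σ(𝒢) = { {}, {b}, {c,d}, {a,e,f}, {b,c,d}, {a,b,e,f}, {a,c,d,e,f}, X }

Check:
Begin from { {}, {b}, {a,b,e,f}, X } (that is, 𝒢 plus ∅ and X).
Iteration 1. New:
  {c,d}  = ᶜ of {a,b,e,f}
  {a,c,d,e,f}  = ᶜ of {b}
Iteration 2 (1 new):
  {b,c,d}  = {c,d} ∪ {b}
Iteration 3 adds 1:
  {a,e,f}  = ᶜ of {b,c,d}
After Iteration 4 the family is unchanged; done.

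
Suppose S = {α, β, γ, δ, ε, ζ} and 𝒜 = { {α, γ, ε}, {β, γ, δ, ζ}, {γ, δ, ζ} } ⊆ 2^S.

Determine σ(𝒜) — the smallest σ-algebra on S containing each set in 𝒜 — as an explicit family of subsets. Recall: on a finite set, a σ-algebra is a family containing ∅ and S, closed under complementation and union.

|σ(𝒜)| = 16.  σ(𝒜) = { ∅, {β}, {γ}, {α, ε}, {β, γ}, {δ, ζ}, {α, β, ε}, {α, γ, ε}, {β, δ, ζ}, {γ, δ, ζ}, {α, β, γ, ε}, {α, δ, ε, ζ}, {β, γ, δ, ζ}, {α, β, δ, ε, ζ}, {α, γ, δ, ε, ζ}, S }

Check:
Initial family (5 sets): { ∅, {α, γ, ε}, {γ, δ, ζ}, {β, γ, δ, ζ}, S }.
Round 1 (4 new):
  {α, ε}  = S∖{β, γ, δ, ζ}
  {α, β, ε}  = S∖{γ, δ, ζ}
  {β, δ, ζ}  = S∖{α, γ, ε}
  {α, γ, δ, ε, ζ}  = {α, γ, ε} ∪ {γ, δ, ζ}
  (now 9)
Round 2. New:
  {β}  = S∖{α, γ, δ, ε, ζ}
  {α, β, γ, ε}  = {α, γ, ε} ∪ {α, β, ε}
  {α, β, δ, ε, ζ}  = {β, δ, ζ} ∪ {α, β, ε}
  (now 12)
Round 3 adds 2:
  {γ}  = S∖{α, β, δ, ε, ζ}
  {δ, ζ}  = S∖{α, β, γ, ε}
  (now 14)
Round 4: +2 →
  {β, γ}  = {γ} ∪ {β}
  {α, δ, ε, ζ}  = {α, ε} ∪ {δ, ζ}
  (now 16)
Round 5 adds nothing — fixpoint reached.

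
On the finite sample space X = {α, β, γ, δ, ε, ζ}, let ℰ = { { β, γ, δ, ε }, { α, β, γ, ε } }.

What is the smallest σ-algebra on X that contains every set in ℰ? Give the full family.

Start: ℰ ∪ {∅, X} = { {}, { α, β, γ, ε }, { β, γ, δ, ε }, X }.
Step 1. New:
  { α, ζ }  = ᶜ of { β, γ, δ, ε }
  { δ, ζ }  = ᶜ of { α, β, γ, ε }
  { α, β, γ, δ, ε }  = { α, β, γ, ε } ∪ { β, γ, δ, ε }
  (now 7)
Step 2 (4 new):
  { ζ }  = ᶜ of { α, β, γ, δ, ε }
  { α, δ, ζ }  = { α, ζ } ∪ { δ, ζ }
  { α, β, γ, ε, ζ }  = { α, ζ } ∪ { α, β, γ, ε }
  { β, γ, δ, ε, ζ }  = { β, γ, δ, ε } ∪ { δ, ζ }
  (now 11)
Step 3. New:
  { α }  = ᶜ of { β, γ, δ, ε, ζ }
  { δ }  = ᶜ of { α, β, γ, ε, ζ }
  { β, γ, ε }  = ᶜ of { α, δ, ζ }
  (now 14)
Step 4 adds 2:
  { α, δ }  = { α } ∪ { δ }
  { β, γ, ε, ζ }  = { β, γ, ε } ∪ { ζ }
  (now 16)
Step 5: stable.

σ(ℰ) = { {}, { α }, { δ }, { ζ }, { α, δ }, { α, ζ }, { δ, ζ }, { α, δ, ζ }, { β, γ, ε }, { α, β, γ, ε }, { β, γ, δ, ε }, { β, γ, ε, ζ }, { α, β, γ, δ, ε }, { α, β, γ, ε, ζ }, { β, γ, δ, ε, ζ }, X }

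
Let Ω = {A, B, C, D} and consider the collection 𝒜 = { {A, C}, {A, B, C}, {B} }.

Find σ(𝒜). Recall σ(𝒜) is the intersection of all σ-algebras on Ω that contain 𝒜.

σ(𝒜) = { {}, {B}, {D}, {A, C}, {B, D}, {A, B, C}, {A, C, D}, Ω }

Working:
Start: 𝒜 ∪ {∅, Ω} = { {}, {B}, {A, C}, {A, B, C}, Ω }.
Iteration 1 (3 new):
  {D}  = complement {A, B, C}
  {B, D}  = complement {A, C}
  {A, C, D}  = complement {B}
  (now 8)
Iteration 2 adds nothing — fixpoint reached.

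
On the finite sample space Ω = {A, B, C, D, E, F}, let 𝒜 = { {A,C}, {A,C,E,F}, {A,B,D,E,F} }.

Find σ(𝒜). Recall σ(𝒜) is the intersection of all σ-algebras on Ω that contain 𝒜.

Begin from { ∅, {A,C}, {A,C,E,F}, {A,B,D,E,F}, Ω } (that is, 𝒜 plus ∅ and Ω).
Iteration 1. New:
  {C}  = ᶜ of {A,B,D,E,F}
  {B,D}  = ᶜ of {A,C,E,F}
  {B,D,E,F}  = ᶜ of {A,C}
  |family| = 8
Iteration 2: 3 new —
  {B,C,D}  = {C} ∪ {B,D}
  {A,B,C,D}  = {B,D} ∪ {A,C}
  {B,C,D,E,F}  = {C} ∪ {B,D,E,F}
  |family| = 11
Iteration 3 (3 new):
  {A}  = ᶜ of {B,C,D,E,F}
  {E,F}  = ᶜ of {A,B,C,D}
  {A,E,F}  = ᶜ of {B,C,D}
  |family| = 14
Iteration 4 adds 2:
  {A,B,D}  = {B,D} ∪ {A}
  {C,E,F}  = {C} ∪ {E,F}
  |family| = 16
Iteration 5: no new sets; the family is a σ-algebra.

Therefore σ(𝒜) = { ∅, {A}, {C}, {A,C}, {B,D}, {E,F}, {A,B,D}, {A,E,F}, {B,C,D}, {C,E,F}, {A,B,C,D}, {A,C,E,F}, {B,D,E,F}, {A,B,D,E,F}, {B,C,D,E,F}, Ω } (|σ(𝒜)| = 16).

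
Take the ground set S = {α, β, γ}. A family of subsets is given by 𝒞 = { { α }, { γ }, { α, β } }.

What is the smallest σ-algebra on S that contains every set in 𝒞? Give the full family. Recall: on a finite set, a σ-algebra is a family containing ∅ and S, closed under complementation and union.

Start: 𝒞 ∪ {∅, S} = { ∅, { α }, { γ }, { α, β }, S }.
Iteration 1 (2 new):
  { α, γ }  = { γ } ∪ { α }
  { β, γ }  = complement { α }
  (now 7)
Iteration 2 (1 new):
  { β }  = complement { α, γ }
  (now 8)
Iteration 3: stable.

σ(𝒞) = { ∅, { α }, { β }, { γ }, { α, β }, { α, γ }, { β, γ }, S }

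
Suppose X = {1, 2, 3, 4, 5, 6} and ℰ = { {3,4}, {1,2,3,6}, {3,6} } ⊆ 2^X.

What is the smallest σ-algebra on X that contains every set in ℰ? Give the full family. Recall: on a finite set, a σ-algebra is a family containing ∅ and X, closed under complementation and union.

σ(ℰ) (32 sets): { {}, {3}, {4}, {5}, {6}, {1,2}, {3,4}, {3,5}, {3,6}, {4,5}, {4,6}, {5,6}, {1,2,3}, {1,2,4}, {1,2,5}, {1,2,6}, {3,4,5}, {3,4,6}, {3,5,6}, {4,5,6}, {1,2,3,4}, {1,2,3,5}, {1,2,3,6}, {1,2,4,5}, {1,2,4,6}, {1,2,5,6}, {3,4,5,6}, {1,2,3,4,5}, {1,2,3,4,6}, {1,2,3,5,6}, {1,2,4,5,6}, X }

Check:
Initial family (5 sets): { {}, {3,4}, {3,6}, {1,2,3,6}, X }.
Iteration 1: 5 new —
  {4,5}  = complement {1,2,3,6}
  {3,4,6}  = {3,4} ∪ {3,6}
  {1,2,4,5}  = complement {3,6}
  {1,2,5,6}  = complement {3,4}
  {1,2,3,4,6}  = {3,4} ∪ {1,2,3,6}
  [10 total]
Iteration 2 adds 7:
  {5}  = complement {1,2,3,4,6}
  {1,2,5}  = complement {3,4,6}
  {3,4,5}  = {3,4} ∪ {4,5}
  {3,4,5,6}  = {4,5} ∪ {3,6}
  {1,2,3,4,5}  = {3,4} ∪ {1,2,4,5}
  {1,2,3,5,6}  = {1,2,3,6} ∪ {1,2,5,6}
  {1,2,4,5,6}  = {1,2,4,5} ∪ {1,2,5,6}
  [17 total]
Iteration 3: +6 →
  {3}  = complement {1,2,4,5,6}
  {4}  = complement {1,2,3,5,6}
  {6}  = complement {1,2,3,4,5}
  {1,2}  = complement {3,4,5,6}
  {1,2,6}  = complement {3,4,5}
  {3,5,6}  = {3,6} ∪ {5}
  [23 total]
Iteration 4: 9 new —
  {3,5}  = {5} ∪ {3}
  {4,6}  = {6} ∪ {4}
  {5,6}  = {6} ∪ {5}
  {1,2,3}  = {1,2} ∪ {3}
  {1,2,4}  = complement {3,5,6}
  {4,5,6}  = {6} ∪ {4,5}
  {1,2,3,4}  = {3,4} ∪ {1,2}
  {1,2,3,5}  = {3} ∪ {1,2,5}
  {1,2,4,6}  = {4} ∪ {1,2,6}
  [32 total]
Iteration 5: closed — nothing new.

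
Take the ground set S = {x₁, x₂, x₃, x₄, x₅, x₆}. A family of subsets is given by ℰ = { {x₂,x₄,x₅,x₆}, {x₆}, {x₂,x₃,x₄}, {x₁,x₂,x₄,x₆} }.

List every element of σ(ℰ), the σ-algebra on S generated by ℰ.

Start: ℰ ∪ {∅, S} = { {}, {x₆}, {x₂,x₃,x₄}, {x₁,x₂,x₄,x₆}, {x₂,x₄,x₅,x₆}, S }.
Round 1 adds 8:
  {x₁,x₃}  = S∖{x₂,x₄,x₅,x₆}
  {x₃,x₅}  = S∖{x₁,x₂,x₄,x₆}
  {x₁,x₅,x₆}  = S∖{x₂,x₃,x₄}
  {x₂,x₃,x₄,x₆}  = {x₂,x₃,x₄} ∪ {x₆}
  {x₁,x₂,x₃,x₄,x₅}  = S∖{x₆}
  {x₁,x₂,x₃,x₄,x₆}  = {x₂,x₃,x₄} ∪ {x₁,x₂,x₄,x₆}
  {x₁,x₂,x₄,x₅,x₆}  = {x₂,x₄,x₅,x₆} ∪ {x₁,x₂,x₄,x₆}
  {x₂,x₃,x₄,x₅,x₆}  = {x₂,x₄,x₅,x₆} ∪ {x₂,x₃,x₄}
Round 2 adds 10:
  {x₁}  = S∖{x₂,x₃,x₄,x₅,x₆}
  {x₃}  = S∖{x₁,x₂,x₄,x₅,x₆}
  {x₅}  = S∖{x₁,x₂,x₃,x₄,x₆}
  {x₁,x₅}  = S∖{x₂,x₃,x₄,x₆}
  {x₁,x₃,x₅}  = {x₁,x₃} ∪ {x₃,x₅}
  {x₁,x₃,x₆}  = {x₆} ∪ {x₁,x₃}
  {x₃,x₅,x₆}  = {x₆} ∪ {x₃,x₅}
  {x₁,x₂,x₃,x₄}  = {x₂,x₃,x₄} ∪ {x₁,x₃}
  {x₁,x₃,x₅,x₆}  = {x₁,x₅,x₆} ∪ {x₁,x₃}
  {x₂,x₃,x₄,x₅}  = {x₂,x₃,x₄} ∪ {x₃,x₅}
Round 3: 7 new —
  {x₁,x₆}  = S∖{x₂,x₃,x₄,x₅}
  {x₂,x₄}  = S∖{x₁,x₃,x₅,x₆}
  {x₃,x₆}  = {x₆} ∪ {x₃}
  {x₅,x₆}  = S∖{x₁,x₂,x₃,x₄}
  {x₁,x₂,x₄}  = S∖{x₃,x₅,x₆}
  {x₂,x₄,x₅}  = S∖{x₁,x₃,x₆}
  {x₂,x₄,x₆}  = S∖{x₁,x₃,x₅}
Round 4: +1 →
  {x₁,x₂,x₄,x₅}  = S∖{x₃,x₆}
Round 5: stable.

Hence σ(ℰ) has 32 members: { {}, {x₁}, {x₃}, {x₅}, {x₆}, {x₁,x₃}, {x₁,x₅}, {x₁,x₆}, {x₂,x₄}, {x₃,x₅}, {x₃,x₆}, {x₅,x₆}, {x₁,x₂,x₄}, {x₁,x₃,x₅}, {x₁,x₃,x₆}, {x₁,x₅,x₆}, {x₂,x₃,x₄}, {x₂,x₄,x₅}, {x₂,x₄,x₆}, {x₃,x₅,x₆}, {x₁,x₂,x₃,x₄}, {x₁,x₂,x₄,x₅}, {x₁,x₂,x₄,x₆}, {x₁,x₃,x₅,x₆}, {x₂,x₃,x₄,x₅}, {x₂,x₃,x₄,x₆}, {x₂,x₄,x₅,x₆}, {x₁,x₂,x₃,x₄,x₅}, {x₁,x₂,x₃,x₄,x₆}, {x₁,x₂,x₄,x₅,x₆}, {x₂,x₃,x₄,x₅,x₆}, S }.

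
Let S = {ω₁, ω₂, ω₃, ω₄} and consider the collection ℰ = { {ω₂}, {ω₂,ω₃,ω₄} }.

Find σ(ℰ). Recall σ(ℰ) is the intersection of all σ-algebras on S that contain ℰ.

Initial family (4 sets): { {}, {ω₂}, {ω₂,ω₃,ω₄}, S }.
Step 1: +2 →
  {ω₁}  = complement {ω₂,ω₃,ω₄}
  {ω₁,ω₃,ω₄}  = complement {ω₂}
  |family| = 6
Step 2 (1 new):
  {ω₁,ω₂}  = {ω₂} ∪ {ω₁}
  |family| = 7
Step 3 adds 1:
  {ω₃,ω₄}  = complement {ω₁,ω₂}
  |family| = 8
Step 4: already closed under ᶜ and ∪.

Therefore σ(ℰ) = { {}, {ω₁}, {ω₂}, {ω₁,ω₂}, {ω₃,ω₄}, {ω₁,ω₃,ω₄}, {ω₂,ω₃,ω₄}, S } (|σ(ℰ)| = 8).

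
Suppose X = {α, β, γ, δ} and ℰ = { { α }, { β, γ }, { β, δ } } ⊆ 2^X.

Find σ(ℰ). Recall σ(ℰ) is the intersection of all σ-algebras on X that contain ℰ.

Take S₀ = ℰ ∪ {∅, X} = { ∅, { α }, { β, γ }, { β, δ }, X }.
Pass 1. New:
  { α, γ }  = complement { β, δ }
  { α, δ }  = complement { β, γ }
  { α, β, γ }  = { β, γ } ∪ { α }
  { α, β, δ }  = { β, δ } ∪ { α }
  { β, γ, δ }  = complement { α }
  |family| = 10
Pass 2: +3 →
  { γ }  = complement { α, β, δ }
  { δ }  = complement { α, β, γ }
  { α, γ, δ }  = { α, δ } ∪ { α, γ }
  |family| = 13
Pass 3 (2 new):
  { β }  = complement { α, γ, δ }
  { γ, δ }  = { γ } ∪ { δ }
  |family| = 15
Pass 4. New:
  { α, β }  = complement { γ, δ }
  |family| = 16
Pass 5 adds nothing — fixpoint reached.

σ(ℰ) = { ∅, { α }, { β }, { γ }, { δ }, { α, β }, { α, γ }, { α, δ }, { β, γ }, { β, δ }, { γ, δ }, { α, β, γ }, { α, β, δ }, { α, γ, δ }, { β, γ, δ }, X }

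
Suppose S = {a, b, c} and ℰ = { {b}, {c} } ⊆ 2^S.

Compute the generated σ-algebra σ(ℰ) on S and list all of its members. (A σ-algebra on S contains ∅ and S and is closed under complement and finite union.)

Initial family (4 sets): { ∅, {b}, {c}, S }.
Step 1: +3 →
  {a,b}  = S∖{c}
  {a,c}  = S∖{b}
  {b,c}  = {c} ∪ {b}
  — 7 sets.
Step 2 adds 1:
  {a}  = S∖{b,c}
  — 8 sets.
Step 3 adds nothing — fixpoint reached.

|σ(ℰ)| = 8.  σ(ℰ) = { ∅, {a}, {b}, {c}, {a,b}, {a,c}, {b,c}, S }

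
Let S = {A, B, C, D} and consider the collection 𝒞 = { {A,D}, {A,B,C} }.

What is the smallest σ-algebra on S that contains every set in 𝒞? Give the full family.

σ(𝒞) = { ∅, {A}, {D}, {A,D}, {B,C}, {A,B,C}, {B,C,D}, S }

Working:
Begin from { ∅, {A,D}, {A,B,C}, S } (that is, 𝒞 plus ∅ and S).
Step 1: 2 new —
  {D}  = ᶜ of {A,B,C}
  {B,C}  = ᶜ of {A,D}
Step 2 (1 new):
  {B,C,D}  = {B,C} ∪ {D}
Step 3: +1 →
  {A}  = ᶜ of {B,C,D}
After Step 4 the family is unchanged; done.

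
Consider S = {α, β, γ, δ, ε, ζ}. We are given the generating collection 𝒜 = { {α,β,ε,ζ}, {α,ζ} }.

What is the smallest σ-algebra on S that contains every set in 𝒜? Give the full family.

|σ(𝒜)| = 8.  σ(𝒜) = { {}, {α,ζ}, {β,ε}, {γ,δ}, {α,β,ε,ζ}, {α,γ,δ,ζ}, {β,γ,δ,ε}, S }

Trace:
Begin from { {}, {α,ζ}, {α,β,ε,ζ}, S } (that is, 𝒜 plus ∅ and S).
Iteration 1: 2 new —
  {γ,δ}  = S∖{α,β,ε,ζ}
  {β,γ,δ,ε}  = S∖{α,ζ}
  — 6 sets.
Iteration 2. New:
  {α,γ,δ,ζ}  = {γ,δ} ∪ {α,ζ}
  — 7 sets.
Iteration 3. New:
  {β,ε}  = S∖{α,γ,δ,ζ}
  — 8 sets.
Iteration 4: closed — nothing new.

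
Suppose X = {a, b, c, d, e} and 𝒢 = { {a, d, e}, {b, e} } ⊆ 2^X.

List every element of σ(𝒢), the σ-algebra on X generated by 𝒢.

Initial family (4 sets): { ∅, {b, e}, {a, d, e}, X }.
Pass 1. New:
  {b, c}  = complement {a, d, e}
  {a, c, d}  = complement {b, e}
  {a, b, d, e}  = {b, e} ∪ {a, d, e}
  — 7 sets.
Pass 2. New:
  {c}  = complement {a, b, d, e}
  {b, c, e}  = {b, e} ∪ {b, c}
  {a, b, c, d}  = {a, c, d} ∪ {b, c}
  {a, c, d, e}  = {a, d, e} ∪ {a, c, d}
  — 11 sets.
Pass 3: +3 →
  {b}  = complement {a, c, d, e}
  {e}  = complement {a, b, c, d}
  {a, d}  = complement {b, c, e}
  — 14 sets.
Pass 4. New:
  {c, e}  = {c} ∪ {e}
  {a, b, d}  = {a, d} ∪ {b}
  — 16 sets.
Pass 5: closed — nothing new.

Therefore σ(𝒢) = { ∅, {b}, {c}, {e}, {a, d}, {b, c}, {b, e}, {c, e}, {a, b, d}, {a, c, d}, {a, d, e}, {b, c, e}, {a, b, c, d}, {a, b, d, e}, {a, c, d, e}, X } (|σ(𝒢)| = 16).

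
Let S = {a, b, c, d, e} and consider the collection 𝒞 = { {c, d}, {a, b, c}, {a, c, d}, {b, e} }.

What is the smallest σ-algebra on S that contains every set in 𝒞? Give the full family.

Seed the family with 𝒞 together with ∅ and S: { {}, {b, e}, {c, d}, {a, b, c}, {a, c, d}, S }.
Round 1: 5 new —
  {d, e}  = S∖{a, b, c}
  {a, b, e}  = S∖{c, d}
  {a, b, c, d}  = {a, c, d} ∪ {a, b, c}
  {a, b, c, e}  = {b, e} ∪ {a, b, c}
  {b, c, d, e}  = {b, e} ∪ {c, d}
  (now 11)
Round 2. New:
  {a}  = S∖{b, c, d, e}
  {d}  = S∖{a, b, c, e}
  {e}  = S∖{a, b, c, d}
  {b, d, e}  = {b, e} ∪ {d, e}
  {c, d, e}  = {c, d} ∪ {d, e}
  {a, b, d, e}  = {d, e} ∪ {a, b, e}
  {a, c, d, e}  = {d, e} ∪ {a, c, d}
  (now 18)
Round 3: 7 new —
  {b}  = S∖{a, c, d, e}
  {c}  = S∖{a, b, d, e}
  {a, b}  = S∖{c, d, e}
  {a, c}  = S∖{b, d, e}
  {a, d}  = {d} ∪ {a}
  {a, e}  = {e} ∪ {a}
  {a, d, e}  = {d, e} ∪ {a}
  (now 25)
Round 4 (7 new):
  {b, c}  = S∖{a, d, e}
  {b, d}  = {b} ∪ {d}
  {c, e}  = {e} ∪ {c}
  {a, b, d}  = {a, b} ∪ {a, d}
  {a, c, e}  = {e} ∪ {a, c}
  {b, c, d}  = S∖{a, e}
  {b, c, e}  = S∖{a, d}
  (now 32)
After Round 5 the family is unchanged; done.

σ(𝒞) = { {}, {a}, {b}, {c}, {d}, {e}, {a, b}, {a, c}, {a, d}, {a, e}, {b, c}, {b, d}, {b, e}, {c, d}, {c, e}, {d, e}, {a, b, c}, {a, b, d}, {a, b, e}, {a, c, d}, {a, c, e}, {a, d, e}, {b, c, d}, {b, c, e}, {b, d, e}, {c, d, e}, {a, b, c, d}, {a, b, c, e}, {a, b, d, e}, {a, c, d, e}, {b, c, d, e}, S }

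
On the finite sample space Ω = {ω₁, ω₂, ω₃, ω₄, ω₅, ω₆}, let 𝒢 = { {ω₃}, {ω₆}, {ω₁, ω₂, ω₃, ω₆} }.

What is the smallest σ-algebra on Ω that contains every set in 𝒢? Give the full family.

|σ(𝒢)| = 16.  σ(𝒢) = { {}, {ω₃}, {ω₆}, {ω₁, ω₂}, {ω₃, ω₆}, {ω₄, ω₅}, {ω₁, ω₂, ω₃}, {ω₁, ω₂, ω₆}, {ω₃, ω₄, ω₅}, {ω₄, ω₅, ω₆}, {ω₁, ω₂, ω₃, ω₆}, {ω₁, ω₂, ω₄, ω₅}, {ω₃, ω₄, ω₅, ω₆}, {ω₁, ω₂, ω₃, ω₄, ω₅}, {ω₁, ω₂, ω₄, ω₅, ω₆}, Ω }

Check:
Take S₀ = 𝒢 ∪ {∅, Ω} = { {}, {ω₃}, {ω₆}, {ω₁, ω₂, ω₃, ω₆}, Ω }.
Pass 1 (4 new):
  {ω₃, ω₆}  = {ω₃} ∪ {ω₆}
  {ω₄, ω₅}  = complement {ω₁, ω₂, ω₃, ω₆}
  {ω₁, ω₂, ω₃, ω₄, ω₅}  = complement {ω₆}
  {ω₁, ω₂, ω₄, ω₅, ω₆}  = complement {ω₃}
  (now 9)
Pass 2 adds 4:
  {ω₃, ω₄, ω₅}  = {ω₄, ω₅} ∪ {ω₃}
  {ω₄, ω₅, ω₆}  = {ω₆} ∪ {ω₄, ω₅}
  {ω₁, ω₂, ω₄, ω₅}  = complement {ω₃, ω₆}
  {ω₃, ω₄, ω₅, ω₆}  = {ω₄, ω₅} ∪ {ω₃, ω₆}
  (now 13)
Pass 3 (3 new):
  {ω₁, ω₂}  = complement {ω₃, ω₄, ω₅, ω₆}
  {ω₁, ω₂, ω₃}  = complement {ω₄, ω₅, ω₆}
  {ω₁, ω₂, ω₆}  = complement {ω₃, ω₄, ω₅}
  (now 16)
Pass 4: stable.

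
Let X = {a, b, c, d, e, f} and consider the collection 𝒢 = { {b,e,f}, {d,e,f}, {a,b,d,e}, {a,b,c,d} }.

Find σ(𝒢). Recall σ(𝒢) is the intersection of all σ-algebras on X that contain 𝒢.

σ(𝒢) (64 sets): { {}, {a}, {b}, {c}, {d}, {e}, {f}, {a,b}, {a,c}, {a,d}, {a,e}, {a,f}, {b,c}, {b,d}, {b,e}, {b,f}, {c,d}, {c,e}, {c,f}, {d,e}, {d,f}, {e,f}, {a,b,c}, {a,b,d}, {a,b,e}, {a,b,f}, {a,c,d}, {a,c,e}, {a,c,f}, {a,d,e}, {a,d,f}, {a,e,f}, {b,c,d}, {b,c,e}, {b,c,f}, {b,d,e}, {b,d,f}, {b,e,f}, {c,d,e}, {c,d,f}, {c,e,f}, {d,e,f}, {a,b,c,d}, {a,b,c,e}, {a,b,c,f}, {a,b,d,e}, {a,b,d,f}, {a,b,e,f}, {a,c,d,e}, {a,c,d,f}, {a,c,e,f}, {a,d,e,f}, {b,c,d,e}, {b,c,d,f}, {b,c,e,f}, {b,d,e,f}, {c,d,e,f}, {a,b,c,d,e}, {a,b,c,d,f}, {a,b,c,e,f}, {a,b,d,e,f}, {a,c,d,e,f}, {b,c,d,e,f}, X }

Derivation:
Take S₀ = 𝒢 ∪ {∅, X} = { {}, {b,e,f}, {d,e,f}, {a,b,c,d}, {a,b,d,e}, X }.
Iteration 1: +7 →
  {c,f}  = X∖{a,b,d,e}
  {e,f}  = X∖{a,b,c,d}
  {a,b,c}  = X∖{d,e,f}
  {a,c,d}  = X∖{b,e,f}
  {b,d,e,f}  = {b,e,f} ∪ {d,e,f}
  {a,b,c,d,e}  = {a,b,c,d} ∪ {a,b,d,e}
  {a,b,d,e,f}  = {b,e,f} ∪ {a,b,d,e}
  |family| = 13
Iteration 2: +12 →
  {c}  = X∖{a,b,d,e,f}
  {f}  = X∖{a,b,c,d,e}
  {a,c}  = X∖{b,d,e,f}
  {c,e,f}  = {e,f} ∪ {c,f}
  {a,b,c,f}  = {a,b,c} ∪ {c,f}
  {a,c,d,f}  = {a,c,d} ∪ {c,f}
  {b,c,e,f}  = {b,e,f} ∪ {c,f}
  {c,d,e,f}  = {c,f} ∪ {d,e,f}
  {a,b,c,d,f}  = {c,f} ∪ {a,b,c,d}
  {a,b,c,e,f}  = {a,b,c} ∪ {e,f}
  {a,c,d,e,f}  = {e,f} ∪ {a,c,d}
  {b,c,d,e,f}  = {b,d,e,f} ∪ {c,f}
  |family| = 25
Iteration 3 adds 11:
  {a}  = X∖{b,c,d,e,f}
  {b}  = X∖{a,c,d,e,f}
  {d}  = X∖{a,b,c,e,f}
  {e}  = X∖{a,b,c,d,f}
  {a,b}  = X∖{c,d,e,f}
  {a,d}  = X∖{b,c,e,f}
  {b,e}  = X∖{a,c,d,f}
  {d,e}  = X∖{a,b,c,f}
  {a,b,d}  = X∖{c,e,f}
  {a,c,f}  = {a,c} ∪ {f}
  {a,c,e,f}  = {e,f} ∪ {a,c}
  |family| = 36
Iteration 4: 24 new —
  {a,e}  = {a} ∪ {e}
  {a,f}  = {a} ∪ {f}
  {b,c}  = {b} ∪ {c}
  {b,d}  = X∖{a,c,e,f}
  {b,f}  = {b} ∪ {f}
  {c,d}  = {c} ∪ {d}
  {c,e}  = {e} ∪ {c}
  {d,f}  = {f} ∪ {d}
  {a,b,e}  = {b,e} ∪ {a,b}
  {a,b,f}  = {a,b} ∪ {f}
  {a,c,e}  = {e} ∪ {a,c}
  {a,d,e}  = {a} ∪ {d,e}
  {a,d,f}  = {f} ∪ {a,d}
  {a,e,f}  = {e,f} ∪ {a}
  {b,c,e}  = {b,e} ∪ {c}
  {b,c,f}  = {b} ∪ {c,f}
  {b,d,e}  = X∖{a,c,f}
  {c,d,e}  = {d,e} ∪ {c}
  {c,d,f}  = {c,f} ∪ {d}
  {a,b,c,e}  = {b,e} ∪ {a,b,c}
  {a,b,d,f}  = {f} ∪ {a,b,d}
  {a,b,e,f}  = {e,f} ∪ {a,b}
  {a,c,d,e}  = {e} ∪ {a,c,d}
  {a,d,e,f}  = {e,f} ∪ {a,d}
  |family| = 60
Iteration 5 adds 4:
  {b,c,d}  = X∖{a,e,f}
  {b,d,f}  = X∖{a,c,e}
  {b,c,d,e}  = X∖{a,f}
  {b,c,d,f}  = X∖{a,e}
  |family| = 64
Iteration 6: stable.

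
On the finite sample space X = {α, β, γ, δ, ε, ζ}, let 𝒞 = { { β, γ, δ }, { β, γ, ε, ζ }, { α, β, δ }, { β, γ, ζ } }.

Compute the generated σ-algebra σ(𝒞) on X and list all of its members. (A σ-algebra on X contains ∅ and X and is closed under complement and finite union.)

|σ(𝒞)| = 64.  σ(𝒞) = { {}, { α }, { β }, { γ }, { δ }, { ε }, { ζ }, { α, β }, { α, γ }, { α, δ }, { α, ε }, { α, ζ }, { β, γ }, { β, δ }, { β, ε }, { β, ζ }, { γ, δ }, { γ, ε }, { γ, ζ }, { δ, ε }, { δ, ζ }, { ε, ζ }, { α, β, γ }, { α, β, δ }, { α, β, ε }, { α, β, ζ }, { α, γ, δ }, { α, γ, ε }, { α, γ, ζ }, { α, δ, ε }, { α, δ, ζ }, { α, ε, ζ }, { β, γ, δ }, { β, γ, ε }, { β, γ, ζ }, { β, δ, ε }, { β, δ, ζ }, { β, ε, ζ }, { γ, δ, ε }, { γ, δ, ζ }, { γ, ε, ζ }, { δ, ε, ζ }, { α, β, γ, δ }, { α, β, γ, ε }, { α, β, γ, ζ }, { α, β, δ, ε }, { α, β, δ, ζ }, { α, β, ε, ζ }, { α, γ, δ, ε }, { α, γ, δ, ζ }, { α, γ, ε, ζ }, { α, δ, ε, ζ }, { β, γ, δ, ε }, { β, γ, δ, ζ }, { β, γ, ε, ζ }, { β, δ, ε, ζ }, { γ, δ, ε, ζ }, { α, β, γ, δ, ε }, { α, β, γ, δ, ζ }, { α, β, γ, ε, ζ }, { α, β, δ, ε, ζ }, { α, γ, δ, ε, ζ }, { β, γ, δ, ε, ζ }, X }

Working:
Initial family (6 sets): { {}, { α, β, δ }, { β, γ, δ }, { β, γ, ζ }, { β, γ, ε, ζ }, X }.
Step 1 (8 new):
  { α, δ }  = complement { β, γ, ε, ζ }
  { α, δ, ε }  = complement { β, γ, ζ }
  { α, ε, ζ }  = complement { β, γ, δ }
  { γ, ε, ζ }  = complement { α, β, δ }
  { α, β, γ, δ }  = { β, γ, δ } ∪ { α, β, δ }
  { β, γ, δ, ζ }  = { β, γ, δ } ∪ { β, γ, ζ }
  { α, β, γ, δ, ζ }  = { β, γ, ζ } ∪ { α, β, δ }
  { β, γ, δ, ε, ζ }  = { β, γ, δ } ∪ { β, γ, ε, ζ }
  [14 total]
Step 2: +11 →
  { α }  = complement { β, γ, δ, ε, ζ }
  { ε }  = complement { α, β, γ, δ, ζ }
  { α, ε }  = complement { β, γ, δ, ζ }
  { ε, ζ }  = complement { α, β, γ, δ }
  { α, β, δ, ε }  = { α, δ, ε } ∪ { α, β, δ }
  { α, γ, ε, ζ }  = { α, ε, ζ } ∪ { γ, ε, ζ }
  { α, δ, ε, ζ }  = { α, δ, ε } ∪ { α, ε, ζ }
  { α, β, γ, δ, ε }  = { α, δ, ε } ∪ { β, γ, δ }
  { α, β, γ, ε, ζ }  = { β, γ, ζ } ∪ { α, ε, ζ }
  { α, β, δ, ε, ζ }  = { α, β, δ } ∪ { α, ε, ζ }
  { α, γ, δ, ε, ζ }  = { α, δ, ε } ∪ { γ, ε, ζ }
  [25 total]
Step 3 (9 new):
  { β }  = complement { α, γ, δ, ε, ζ }
  { γ }  = complement { α, β, δ, ε, ζ }
  { δ }  = complement { α, β, γ, ε, ζ }
  { ζ }  = complement { α, β, γ, δ, ε }
  { β, γ }  = complement { α, δ, ε, ζ }
  { β, δ }  = complement { α, γ, ε, ζ }
  { γ, ζ }  = complement { α, β, δ, ε }
  { α, β, γ, ζ }  = { β, γ, ζ } ∪ { α }
  { β, γ, δ, ε }  = { β, γ, δ } ∪ { ε }
  [34 total]
Step 4: 28 new —
  { α, β }  = { α } ∪ { β }
  { α, γ }  = { α } ∪ { γ }
  { α, ζ }  = complement { β, γ, δ, ε }
  { β, ε }  = { β } ∪ { ε }
  { β, ζ }  = { β } ∪ { ζ }
  { γ, δ }  = { γ } ∪ { δ }
  { γ, ε }  = { ε } ∪ { γ }
  { δ, ε }  = complement { α, β, γ, ζ }
  { δ, ζ }  = { ζ } ∪ { δ }
  { α, β, γ }  = { α } ∪ { β, γ }
  { α, β, ε }  = { β } ∪ { α, ε }
  { α, γ, δ }  = { γ } ∪ { α, δ }
  { α, γ, ε }  = { γ } ∪ { α, ε }
  { α, γ, ζ }  = { α } ∪ { γ, ζ }
  { α, δ, ζ }  = { ζ } ∪ { α, δ }
  { β, γ, ε }  = { ε } ∪ { β, γ }
  { β, δ, ε }  = { ε } ∪ { β, δ }
  { β, δ, ζ }  = { ζ } ∪ { β, δ }
  { β, ε, ζ }  = { ε, ζ } ∪ { β }
  { γ, δ, ζ }  = { γ, ζ } ∪ { δ }
  { δ, ε, ζ }  = { ε, ζ } ∪ { δ }
  { α, β, γ, ε }  = { β, γ } ∪ { α, ε }
  { α, β, δ, ζ }  = { ζ } ∪ { α, β, δ }
  { α, β, ε, ζ }  = { β } ∪ { α, ε, ζ }
  { α, γ, δ, ε }  = { α, δ, ε } ∪ { γ }
  { α, γ, δ, ζ }  = { α, δ } ∪ { γ, ζ }
  { β, δ, ε, ζ }  = { ε, ζ } ∪ { β, δ }
  { γ, δ, ε, ζ }  = { γ, ε, ζ } ∪ { δ }
  [62 total]
Step 5: +2 →
  { α, β, ζ }  = { α, ζ } ∪ { β }
  { γ, δ, ε }  = { γ, δ } ∪ { δ, ε }
  [64 total]
Step 6 adds nothing — fixpoint reached.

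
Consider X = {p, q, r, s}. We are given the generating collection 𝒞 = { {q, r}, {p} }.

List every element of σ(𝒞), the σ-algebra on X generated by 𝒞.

Seed the family with 𝒞 together with ∅ and X: { {}, {p}, {q, r}, X }.
Step 1 (3 new):
  {p, s}  = complement {q, r}
  {p, q, r}  = {p} ∪ {q, r}
  {q, r, s}  = complement {p}
  (now 7)
Step 2: +1 →
  {s}  = complement {p, q, r}
  (now 8)
Step 3: closed — nothing new.

|σ(𝒞)| = 8.  σ(𝒞) = { {}, {p}, {s}, {p, s}, {q, r}, {p, q, r}, {q, r, s}, X }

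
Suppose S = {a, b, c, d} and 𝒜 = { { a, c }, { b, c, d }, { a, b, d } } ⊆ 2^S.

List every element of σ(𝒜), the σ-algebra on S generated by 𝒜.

|σ(𝒜)| = 8.  σ(𝒜) = { {  }, { a }, { c }, { a, c }, { b, d }, { a, b, d }, { b, c, d }, S }

Trace:
Start: 𝒜 ∪ {∅, S} = { {  }, { a, c }, { a, b, d }, { b, c, d }, S }.
Iteration 1. New:
  { a }  = ᶜ of { b, c, d }
  { c }  = ᶜ of { a, b, d }
  { b, d }  = ᶜ of { a, c }
  |family| = 8
Iteration 2: already closed under ᶜ and ∪.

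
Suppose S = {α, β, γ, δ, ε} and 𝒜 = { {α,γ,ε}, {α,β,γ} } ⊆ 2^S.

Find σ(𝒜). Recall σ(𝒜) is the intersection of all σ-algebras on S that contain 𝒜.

Start: 𝒜 ∪ {∅, S} = { {}, {α,β,γ}, {α,γ,ε}, S }.
Step 1 adds 3:
  {β,δ}  = complement {α,γ,ε}
  {δ,ε}  = complement {α,β,γ}
  {α,β,γ,ε}  = {α,γ,ε} ∪ {α,β,γ}
  — 7 sets.
Step 2: +4 →
  {δ}  = complement {α,β,γ,ε}
  {β,δ,ε}  = {δ,ε} ∪ {β,δ}
  {α,β,γ,δ}  = {α,β,γ} ∪ {β,δ}
  {α,γ,δ,ε}  = {δ,ε} ∪ {α,γ,ε}
  — 11 sets.
Step 3. New:
  {β}  = complement {α,γ,δ,ε}
  {ε}  = complement {α,β,γ,δ}
  {α,γ}  = complement {β,δ,ε}
  — 14 sets.
Step 4 adds 2:
  {β,ε}  = {β} ∪ {ε}
  {α,γ,δ}  = {α,γ} ∪ {δ}
  — 16 sets.
Step 5: no new sets; the family is a σ-algebra.

Hence σ(𝒜) has 16 members: { {}, {β}, {δ}, {ε}, {α,γ}, {β,δ}, {β,ε}, {δ,ε}, {α,β,γ}, {α,γ,δ}, {α,γ,ε}, {β,δ,ε}, {α,β,γ,δ}, {α,β,γ,ε}, {α,γ,δ,ε}, S }.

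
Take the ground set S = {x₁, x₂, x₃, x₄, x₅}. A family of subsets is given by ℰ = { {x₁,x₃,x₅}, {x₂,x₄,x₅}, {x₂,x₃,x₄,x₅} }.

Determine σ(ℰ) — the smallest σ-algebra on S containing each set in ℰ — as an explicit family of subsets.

Take S₀ = ℰ ∪ {∅, S} = { {}, {x₁,x₃,x₅}, {x₂,x₄,x₅}, {x₂,x₃,x₄,x₅}, S }.
Iteration 1 adds 3:
  {x₁}  = complement {x₂,x₃,x₄,x₅}
  {x₁,x₃}  = complement {x₂,x₄,x₅}
  {x₂,x₄}  = complement {x₁,x₃,x₅}
  [8 total]
Iteration 2 (3 new):
  {x₁,x₂,x₄}  = {x₂,x₄} ∪ {x₁}
  {x₁,x₂,x₃,x₄}  = {x₁,x₃} ∪ {x₂,x₄}
  {x₁,x₂,x₄,x₅}  = {x₂,x₄,x₅} ∪ {x₁}
  [11 total]
Iteration 3 (3 new):
  {x₃}  = complement {x₁,x₂,x₄,x₅}
  {x₅}  = complement {x₁,x₂,x₃,x₄}
  {x₃,x₅}  = complement {x₁,x₂,x₄}
  [14 total]
Iteration 4: 2 new —
  {x₁,x₅}  = {x₅} ∪ {x₁}
  {x₂,x₃,x₄}  = {x₃} ∪ {x₂,x₄}
  [16 total]
Iteration 5 adds nothing — fixpoint reached.

σ(ℰ) = { {}, {x₁}, {x₃}, {x₅}, {x₁,x₃}, {x₁,x₅}, {x₂,x₄}, {x₃,x₅}, {x₁,x₂,x₄}, {x₁,x₃,x₅}, {x₂,x₃,x₄}, {x₂,x₄,x₅}, {x₁,x₂,x₃,x₄}, {x₁,x₂,x₄,x₅}, {x₂,x₃,x₄,x₅}, S }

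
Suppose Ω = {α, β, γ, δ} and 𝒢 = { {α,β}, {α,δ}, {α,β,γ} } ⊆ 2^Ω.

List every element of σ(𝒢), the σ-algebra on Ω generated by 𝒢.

σ(𝒢) (16 sets): { {}, {α}, {β}, {γ}, {δ}, {α,β}, {α,γ}, {α,δ}, {β,γ}, {β,δ}, {γ,δ}, {α,β,γ}, {α,β,δ}, {α,γ,δ}, {β,γ,δ}, Ω }

Check:
Initial family (5 sets): { {}, {α,β}, {α,δ}, {α,β,γ}, Ω }.
Step 1 (4 new):
  {δ}  = Ω∖{α,β,γ}
  {β,γ}  = Ω∖{α,δ}
  {γ,δ}  = Ω∖{α,β}
  {α,β,δ}  = {α,δ} ∪ {α,β}
  |family| = 9
Step 2 adds 3:
  {γ}  = Ω∖{α,β,δ}
  {α,γ,δ}  = {γ,δ} ∪ {α,δ}
  {β,γ,δ}  = {γ,δ} ∪ {β,γ}
  |family| = 12
Step 3. New:
  {α}  = Ω∖{β,γ,δ}
  {β}  = Ω∖{α,γ,δ}
  |family| = 14
Step 4: 2 new —
  {α,γ}  = {γ} ∪ {α}
  {β,δ}  = {δ} ∪ {β}
  |family| = 16
Step 5 adds nothing — fixpoint reached.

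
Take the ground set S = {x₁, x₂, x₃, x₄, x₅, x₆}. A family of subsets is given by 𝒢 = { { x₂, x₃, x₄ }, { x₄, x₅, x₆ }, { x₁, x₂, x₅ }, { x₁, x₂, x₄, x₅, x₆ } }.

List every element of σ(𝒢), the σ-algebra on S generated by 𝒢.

Seed the family with 𝒢 together with ∅ and S: { ∅, { x₁, x₂, x₅ }, { x₂, x₃, x₄ }, { x₄, x₅, x₆ }, { x₁, x₂, x₄, x₅, x₆ }, S }.
Pass 1: 6 new —
  { x₃ }  = complement { x₁, x₂, x₄, x₅, x₆ }
  { x₁, x₂, x₃ }  = complement { x₄, x₅, x₆ }
  { x₁, x₅, x₆ }  = complement { x₂, x₃, x₄ }
  { x₃, x₄, x₆ }  = complement { x₁, x₂, x₅ }
  { x₁, x₂, x₃, x₄, x₅ }  = { x₁, x₂, x₅ } ∪ { x₂, x₃, x₄ }
  { x₂, x₃, x₄, x₅, x₆ }  = { x₂, x₃, x₄ } ∪ { x₄, x₅, x₆ }
  (now 12)
Pass 2: +12 →
  { x₁ }  = complement { x₂, x₃, x₄, x₅, x₆ }
  { x₆ }  = complement { x₁, x₂, x₃, x₄, x₅ }
  { x₁, x₂, x₃, x₄ }  = { x₂, x₃, x₄ } ∪ { x₁, x₂, x₃ }
  { x₁, x₂, x₃, x₅ }  = { x₁, x₂, x₃ } ∪ { x₁, x₂, x₅ }
  { x₁, x₂, x₅, x₆ }  = { x₁, x₂, x₅ } ∪ { x₁, x₅, x₆ }
  { x₁, x₃, x₅, x₆ }  = { x₃ } ∪ { x₁, x₅, x₆ }
  { x₁, x₄, x₅, x₆ }  = { x₁, x₅, x₆ } ∪ { x₄, x₅, x₆ }
  { x₂, x₃, x₄, x₆ }  = { x₂, x₃, x₄ } ∪ { x₃, x₄, x₆ }
  { x₃, x₄, x₅, x₆ }  = { x₃ } ∪ { x₄, x₅, x₆ }
  { x₁, x₂, x₃, x₄, x₆ }  = { x₁, x₂, x₃ } ∪ { x₃, x₄, x₆ }
  { x₁, x₂, x₃, x₅, x₆ }  = { x₁, x₂, x₃ } ∪ { x₁, x₅, x₆ }
  { x₁, x₃, x₄, x₅, x₆ }  = { x₁, x₅, x₆ } ∪ { x₃, x₄, x₆ }
  (now 24)
Pass 3. New:
  { x₂ }  = complement { x₁, x₃, x₄, x₅, x₆ }
  { x₄ }  = complement { x₁, x₂, x₃, x₅, x₆ }
  { x₅ }  = complement { x₁, x₂, x₃, x₄, x₆ }
  { x₁, x₂ }  = complement { x₃, x₄, x₅, x₆ }
  { x₁, x₃ }  = { x₃ } ∪ { x₁ }
  { x₁, x₅ }  = complement { x₂, x₃, x₄, x₆ }
  { x₁, x₆ }  = { x₆ } ∪ { x₁ }
  { x₂, x₃ }  = complement { x₁, x₄, x₅, x₆ }
  { x₂, x₄ }  = complement { x₁, x₃, x₅, x₆ }
  { x₃, x₄ }  = complement { x₁, x₂, x₅, x₆ }
  { x₃, x₆ }  = { x₆ } ∪ { x₃ }
  { x₄, x₆ }  = complement { x₁, x₂, x₃, x₅ }
  { x₅, x₆ }  = complement { x₁, x₂, x₃, x₄ }
  { x₁, x₂, x₃, x₆ }  = { x₁, x₂, x₃ } ∪ { x₆ }
  { x₁, x₃, x₄, x₆ }  = { x₃, x₄, x₆ } ∪ { x₁ }
  (now 39)
Pass 4: 25 new —
  { x₁, x₄ }  = { x₄ } ∪ { x₁ }
  { x₂, x₅ }  = complement { x₁, x₃, x₄, x₆ }
  { x₂, x₆ }  = { x₂ } ∪ { x₆ }
  { x₃, x₅ }  = { x₃ } ∪ { x₅ }
  { x₄, x₅ }  = complement { x₁, x₂, x₃, x₆ }
  { x₁, x₂, x₄ }  = { x₁, x₂ } ∪ { x₄ }
  { x₁, x₂, x₆ }  = { x₁, x₆ } ∪ { x₂ }
  { x₁, x₃, x₄ }  = { x₃, x₄ } ∪ { x₁, x₃ }
  { x₁, x₃, x₅ }  = { x₁, x₃ } ∪ { x₁, x₅ }
  { x₁, x₃, x₆ }  = { x₁, x₆ } ∪ { x₁, x₃ }
  { x₁, x₄, x₅ }  = { x₄ } ∪ { x₁, x₅ }
  { x₁, x₄, x₆ }  = { x₁, x₆ } ∪ { x₄ }
  { x₂, x₃, x₅ }  = { x₂, x₃ } ∪ { x₅ }
  { x₂, x₃, x₆ }  = { x₂ } ∪ { x₃, x₆ }
  { x₂, x₄, x₅ }  = { x₂, x₄ } ∪ { x₅ }
  { x₂, x₄, x₆ }  = { x₂ } ∪ { x₄, x₆ }
  { x₂, x₅, x₆ }  = { x₂ } ∪ { x₅, x₆ }
  { x₃, x₄, x₅ }  = { x₃, x₄ } ∪ { x₅ }
  { x₃, x₅, x₆ }  = { x₃ } ∪ { x₅, x₆ }
  { x₁, x₂, x₄, x₅ }  = complement { x₃, x₆ }
  { x₁, x₂, x₄, x₆ }  = { x₁, x₆ } ∪ { x₂, x₄ }
  { x₁, x₃, x₄, x₅ }  = { x₃, x₄ } ∪ { x₁, x₅ }
  { x₂, x₃, x₄, x₅ }  = complement { x₁, x₆ }
  { x₂, x₃, x₅, x₆ }  = { x₂, x₃ } ∪ { x₅, x₆ }
  { x₂, x₄, x₅, x₆ }  = complement { x₁, x₃ }
  (now 64)
Pass 5 adds nothing — fixpoint reached.

Therefore σ(𝒢) = { ∅, { x₁ }, { x₂ }, { x₃ }, { x₄ }, { x₅ }, { x₆ }, { x₁, x₂ }, { x₁, x₃ }, { x₁, x₄ }, { x₁, x₅ }, { x₁, x₆ }, { x₂, x₃ }, { x₂, x₄ }, { x₂, x₅ }, { x₂, x₆ }, { x₃, x₄ }, { x₃, x₅ }, { x₃, x₆ }, { x₄, x₅ }, { x₄, x₆ }, { x₅, x₆ }, { x₁, x₂, x₃ }, { x₁, x₂, x₄ }, { x₁, x₂, x₅ }, { x₁, x₂, x₆ }, { x₁, x₃, x₄ }, { x₁, x₃, x₅ }, { x₁, x₃, x₆ }, { x₁, x₄, x₅ }, { x₁, x₄, x₆ }, { x₁, x₅, x₆ }, { x₂, x₃, x₄ }, { x₂, x₃, x₅ }, { x₂, x₃, x₆ }, { x₂, x₄, x₅ }, { x₂, x₄, x₆ }, { x₂, x₅, x₆ }, { x₃, x₄, x₅ }, { x₃, x₄, x₆ }, { x₃, x₅, x₆ }, { x₄, x₅, x₆ }, { x₁, x₂, x₃, x₄ }, { x₁, x₂, x₃, x₅ }, { x₁, x₂, x₃, x₆ }, { x₁, x₂, x₄, x₅ }, { x₁, x₂, x₄, x₆ }, { x₁, x₂, x₅, x₆ }, { x₁, x₃, x₄, x₅ }, { x₁, x₃, x₄, x₆ }, { x₁, x₃, x₅, x₆ }, { x₁, x₄, x₅, x₆ }, { x₂, x₃, x₄, x₅ }, { x₂, x₃, x₄, x₆ }, { x₂, x₃, x₅, x₆ }, { x₂, x₄, x₅, x₆ }, { x₃, x₄, x₅, x₆ }, { x₁, x₂, x₃, x₄, x₅ }, { x₁, x₂, x₃, x₄, x₆ }, { x₁, x₂, x₃, x₅, x₆ }, { x₁, x₂, x₄, x₅, x₆ }, { x₁, x₃, x₄, x₅, x₆ }, { x₂, x₃, x₄, x₅, x₆ }, S } (|σ(𝒢)| = 64).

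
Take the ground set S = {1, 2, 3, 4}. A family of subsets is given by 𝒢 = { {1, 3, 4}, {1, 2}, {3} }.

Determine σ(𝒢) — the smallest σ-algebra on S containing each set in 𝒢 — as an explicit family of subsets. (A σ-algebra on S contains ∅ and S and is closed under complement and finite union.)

|σ(𝒢)| = 16.  σ(𝒢) = { {}, {1}, {2}, {3}, {4}, {1, 2}, {1, 3}, {1, 4}, {2, 3}, {2, 4}, {3, 4}, {1, 2, 3}, {1, 2, 4}, {1, 3, 4}, {2, 3, 4}, S }

Trace:
Initial family (5 sets): { {}, {3}, {1, 2}, {1, 3, 4}, S }.
Iteration 1: 4 new —
  {2}  = S∖{1, 3, 4}
  {3, 4}  = S∖{1, 2}
  {1, 2, 3}  = {3} ∪ {1, 2}
  {1, 2, 4}  = S∖{3}
Iteration 2 (3 new):
  {4}  = S∖{1, 2, 3}
  {2, 3}  = {2} ∪ {3}
  {2, 3, 4}  = {3, 4} ∪ {2}
Iteration 3. New:
  {1}  = S∖{2, 3, 4}
  {1, 4}  = S∖{2, 3}
  {2, 4}  = {4} ∪ {2}
Iteration 4 adds 1:
  {1, 3}  = S∖{2, 4}
Iteration 5: closed — nothing new.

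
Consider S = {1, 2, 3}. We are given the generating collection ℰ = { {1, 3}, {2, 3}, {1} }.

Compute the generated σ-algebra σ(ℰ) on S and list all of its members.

σ(ℰ) = { {}, {1}, {2}, {3}, {1, 2}, {1, 3}, {2, 3}, S }

Working:
Begin from { {}, {1}, {1, 3}, {2, 3}, S } (that is, ℰ plus ∅ and S).
Step 1 (1 new):
  {2}  = S∖{1, 3}
Step 2: +1 →
  {1, 2}  = {2} ∪ {1}
Step 3: +1 →
  {3}  = S∖{1, 2}
Step 4: closed — nothing new.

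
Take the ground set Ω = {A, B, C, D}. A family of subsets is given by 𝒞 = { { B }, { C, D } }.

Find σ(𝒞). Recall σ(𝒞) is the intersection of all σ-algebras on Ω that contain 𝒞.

σ(𝒞) (8 sets): { {}, { A }, { B }, { A, B }, { C, D }, { A, C, D }, { B, C, D }, Ω }

Derivation:
Take S₀ = 𝒞 ∪ {∅, Ω} = { {}, { B }, { C, D }, Ω }.
Pass 1 adds 3:
  { A, B }  = Ω∖{ C, D }
  { A, C, D }  = Ω∖{ B }
  { B, C, D }  = { B } ∪ { C, D }
  (now 7)
Pass 2. New:
  { A }  = Ω∖{ B, C, D }
  (now 8)
Pass 3 adds nothing — fixpoint reached.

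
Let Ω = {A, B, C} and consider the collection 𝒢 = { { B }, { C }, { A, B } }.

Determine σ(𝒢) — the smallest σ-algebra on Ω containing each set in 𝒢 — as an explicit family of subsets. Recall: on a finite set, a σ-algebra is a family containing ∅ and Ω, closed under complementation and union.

σ(𝒢) = { ∅, { A }, { B }, { C }, { A, B }, { A, C }, { B, C }, Ω }

Trace:
Initial family (5 sets): { ∅, { B }, { C }, { A, B }, Ω }.
Step 1: +2 →
  { A, C }  = Ω∖{ B }
  { B, C }  = { C } ∪ { B }
  [7 total]
Step 2 (1 new):
  { A }  = Ω∖{ B, C }
  [8 total]
Step 3: closed — nothing new.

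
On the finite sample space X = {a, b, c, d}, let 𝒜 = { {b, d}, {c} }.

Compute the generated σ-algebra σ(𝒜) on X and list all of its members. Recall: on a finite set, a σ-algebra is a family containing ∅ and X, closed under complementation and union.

|σ(𝒜)| = 8.  σ(𝒜) = { {}, {a}, {c}, {a, c}, {b, d}, {a, b, d}, {b, c, d}, X }

Trace:
Initial family (4 sets): { {}, {c}, {b, d}, X }.
Pass 1. New:
  {a, c}  = X∖{b, d}
  {a, b, d}  = X∖{c}
  {b, c, d}  = {c} ∪ {b, d}
  — 7 sets.
Pass 2 adds 1:
  {a}  = X∖{b, c, d}
  — 8 sets.
Pass 3 adds nothing — fixpoint reached.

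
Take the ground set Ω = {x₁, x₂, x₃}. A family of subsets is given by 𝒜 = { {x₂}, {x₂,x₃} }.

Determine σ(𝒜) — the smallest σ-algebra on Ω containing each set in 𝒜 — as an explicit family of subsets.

Take S₀ = 𝒜 ∪ {∅, Ω} = { {}, {x₂}, {x₂,x₃}, Ω }.
Step 1 adds 2:
  {x₁}  = {x₂,x₃}ᶜ
  {x₁,x₃}  = {x₂}ᶜ
  |family| = 6
Step 2 (1 new):
  {x₁,x₂}  = {x₂} ∪ {x₁}
  |family| = 7
Step 3 (1 new):
  {x₃}  = {x₁,x₂}ᶜ
  |family| = 8
Step 4: stable.

Hence σ(𝒜) has 8 members: { {}, {x₁}, {x₂}, {x₃}, {x₁,x₂}, {x₁,x₃}, {x₂,x₃}, Ω }.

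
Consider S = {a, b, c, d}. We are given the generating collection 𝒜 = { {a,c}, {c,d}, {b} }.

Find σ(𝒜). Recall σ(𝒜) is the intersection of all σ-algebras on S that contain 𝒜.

Take S₀ = 𝒜 ∪ {∅, S} = { {}, {b}, {a,c}, {c,d}, S }.
Iteration 1. New:
  {a,b}  = S∖{c,d}
  {b,d}  = S∖{a,c}
  {a,b,c}  = {a,c} ∪ {b}
  {a,c,d}  = S∖{b}
  {b,c,d}  = {c,d} ∪ {b}
  |family| = 10
Iteration 2: +3 →
  {a}  = S∖{b,c,d}
  {d}  = S∖{a,b,c}
  {a,b,d}  = {a,b} ∪ {b,d}
  |family| = 13
Iteration 3: +2 →
  {c}  = S∖{a,b,d}
  {a,d}  = {d} ∪ {a}
  |family| = 15
Iteration 4 adds 1:
  {b,c}  = S∖{a,d}
  |family| = 16
After Iteration 5 the family is unchanged; done.

Therefore σ(𝒜) = { {}, {a}, {b}, {c}, {d}, {a,b}, {a,c}, {a,d}, {b,c}, {b,d}, {c,d}, {a,b,c}, {a,b,d}, {a,c,d}, {b,c,d}, S } (|σ(𝒜)| = 16).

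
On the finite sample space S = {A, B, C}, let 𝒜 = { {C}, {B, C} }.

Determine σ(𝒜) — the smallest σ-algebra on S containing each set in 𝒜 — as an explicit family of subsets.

Seed the family with 𝒜 together with ∅ and S: { {}, {C}, {B, C}, S }.
Pass 1: 2 new —
  {A}  = {B, C}ᶜ
  {A, B}  = {C}ᶜ
  |family| = 6
Pass 2: +1 →
  {A, C}  = {C} ∪ {A}
  |family| = 7
Pass 3 (1 new):
  {B}  = {A, C}ᶜ
  |family| = 8
Pass 4: stable.

|σ(𝒜)| = 8.  σ(𝒜) = { {}, {A}, {B}, {C}, {A, B}, {A, C}, {B, C}, S }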